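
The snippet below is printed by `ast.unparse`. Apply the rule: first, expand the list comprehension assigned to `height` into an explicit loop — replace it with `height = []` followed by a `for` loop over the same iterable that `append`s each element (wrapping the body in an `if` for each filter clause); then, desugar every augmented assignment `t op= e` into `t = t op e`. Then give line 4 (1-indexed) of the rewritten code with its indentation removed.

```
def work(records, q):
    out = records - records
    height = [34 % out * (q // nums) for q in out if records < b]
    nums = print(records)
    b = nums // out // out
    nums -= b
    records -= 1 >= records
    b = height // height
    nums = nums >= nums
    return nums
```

for q in out:

Transformed code:
def work(records, q):
    out = records - records
    height = []
    for q in out:
        if records < b:
            height.append(34 % out * (q // nums))
    nums = print(records)
    b = nums // out // out
    nums = nums - b
    records = records - (1 >= records)
    b = height // height
    nums = nums >= nums
    return nums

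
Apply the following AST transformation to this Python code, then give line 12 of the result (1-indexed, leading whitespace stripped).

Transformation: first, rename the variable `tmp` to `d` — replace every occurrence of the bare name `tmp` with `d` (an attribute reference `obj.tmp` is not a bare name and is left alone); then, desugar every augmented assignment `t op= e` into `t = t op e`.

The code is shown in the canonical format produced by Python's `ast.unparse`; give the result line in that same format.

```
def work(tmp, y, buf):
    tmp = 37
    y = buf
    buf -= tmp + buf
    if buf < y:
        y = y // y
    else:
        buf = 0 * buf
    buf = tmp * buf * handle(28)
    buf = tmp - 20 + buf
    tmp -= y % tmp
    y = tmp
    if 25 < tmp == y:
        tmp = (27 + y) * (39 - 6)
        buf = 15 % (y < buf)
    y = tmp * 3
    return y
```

y = d

Transformed code:
def work(d, y, buf):
    d = 37
    y = buf
    buf = buf - (d + buf)
    if buf < y:
        y = y // y
    else:
        buf = 0 * buf
    buf = d * buf * handle(28)
    buf = d - 20 + buf
    d = d - y % d
    y = d
    if 25 < d == y:
        d = (27 + y) * (39 - 6)
        buf = 15 % (y < buf)
    y = d * 3
    return y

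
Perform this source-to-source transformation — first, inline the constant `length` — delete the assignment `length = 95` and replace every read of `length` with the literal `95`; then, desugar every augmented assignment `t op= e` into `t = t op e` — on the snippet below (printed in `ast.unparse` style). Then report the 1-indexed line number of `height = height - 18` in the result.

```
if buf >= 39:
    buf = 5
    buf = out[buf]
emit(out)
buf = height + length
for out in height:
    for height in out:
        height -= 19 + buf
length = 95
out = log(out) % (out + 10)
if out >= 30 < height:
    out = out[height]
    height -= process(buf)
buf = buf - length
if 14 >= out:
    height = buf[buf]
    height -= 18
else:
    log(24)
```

16

Transformed code:
if buf >= 39:
    buf = 5
    buf = out[buf]
emit(out)
buf = height + 95
for out in height:
    for height in out:
        height = height - (19 + buf)
out = log(out) % (out + 10)
if out >= 30 < height:
    out = out[height]
    height = height - process(buf)
buf = buf - 95
if 14 >= out:
    height = buf[buf]
    height = height - 18
else:
    log(24)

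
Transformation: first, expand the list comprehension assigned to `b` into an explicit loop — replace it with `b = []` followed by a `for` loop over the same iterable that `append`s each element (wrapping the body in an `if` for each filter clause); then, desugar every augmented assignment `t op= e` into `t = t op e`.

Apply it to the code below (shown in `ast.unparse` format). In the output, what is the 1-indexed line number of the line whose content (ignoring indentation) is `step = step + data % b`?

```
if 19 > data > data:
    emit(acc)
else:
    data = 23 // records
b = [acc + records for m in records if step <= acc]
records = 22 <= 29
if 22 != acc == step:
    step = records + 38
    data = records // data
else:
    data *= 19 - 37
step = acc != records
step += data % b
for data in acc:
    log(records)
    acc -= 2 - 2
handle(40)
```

16

Transformed code:
if 19 > data > data:
    emit(acc)
else:
    data = 23 // records
b = []
for m in records:
    if step <= acc:
        b.append(acc + records)
records = 22 <= 29
if 22 != acc == step:
    step = records + 38
    data = records // data
else:
    data = data * (19 - 37)
step = acc != records
step = step + data % b
for data in acc:
    log(records)
    acc = acc - (2 - 2)
handle(40)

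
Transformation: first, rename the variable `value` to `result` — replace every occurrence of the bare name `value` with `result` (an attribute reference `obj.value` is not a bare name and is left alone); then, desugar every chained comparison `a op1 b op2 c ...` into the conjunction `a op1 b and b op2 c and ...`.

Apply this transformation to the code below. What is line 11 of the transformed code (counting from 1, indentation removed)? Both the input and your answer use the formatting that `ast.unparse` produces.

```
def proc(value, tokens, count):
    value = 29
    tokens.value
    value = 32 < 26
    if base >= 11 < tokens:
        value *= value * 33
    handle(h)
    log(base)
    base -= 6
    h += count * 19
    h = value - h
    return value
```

Transformed code:
def proc(result, tokens, count):
    result = 29
    tokens.value
    result = 32 < 26
    if base >= 11 and 11 < tokens:
        result *= result * 33
    handle(h)
    log(base)
    base -= 6
    h += count * 19
    h = result - h
    return result

h = result - h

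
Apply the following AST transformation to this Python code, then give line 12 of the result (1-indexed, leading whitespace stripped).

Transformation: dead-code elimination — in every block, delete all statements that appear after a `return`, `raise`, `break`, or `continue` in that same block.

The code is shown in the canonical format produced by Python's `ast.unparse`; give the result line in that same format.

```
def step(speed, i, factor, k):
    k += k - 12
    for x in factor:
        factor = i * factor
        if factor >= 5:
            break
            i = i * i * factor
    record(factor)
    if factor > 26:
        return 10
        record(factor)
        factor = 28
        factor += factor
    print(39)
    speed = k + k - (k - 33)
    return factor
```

return factor

Transformed code:
def step(speed, i, factor, k):
    k += k - 12
    for x in factor:
        factor = i * factor
        if factor >= 5:
            break
    record(factor)
    if factor > 26:
        return 10
    print(39)
    speed = k + k - (k - 33)
    return factor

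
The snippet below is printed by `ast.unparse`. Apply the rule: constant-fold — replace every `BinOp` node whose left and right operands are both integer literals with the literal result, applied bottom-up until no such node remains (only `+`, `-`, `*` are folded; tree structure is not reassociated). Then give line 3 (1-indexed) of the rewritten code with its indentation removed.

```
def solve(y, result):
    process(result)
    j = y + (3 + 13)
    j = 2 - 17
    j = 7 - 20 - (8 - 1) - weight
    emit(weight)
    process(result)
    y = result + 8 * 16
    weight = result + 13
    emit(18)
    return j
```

j = y + 16

Transformed code:
def solve(y, result):
    process(result)
    j = y + 16
    j = -15
    j = -20 - weight
    emit(weight)
    process(result)
    y = result + 128
    weight = result + 13
    emit(18)
    return j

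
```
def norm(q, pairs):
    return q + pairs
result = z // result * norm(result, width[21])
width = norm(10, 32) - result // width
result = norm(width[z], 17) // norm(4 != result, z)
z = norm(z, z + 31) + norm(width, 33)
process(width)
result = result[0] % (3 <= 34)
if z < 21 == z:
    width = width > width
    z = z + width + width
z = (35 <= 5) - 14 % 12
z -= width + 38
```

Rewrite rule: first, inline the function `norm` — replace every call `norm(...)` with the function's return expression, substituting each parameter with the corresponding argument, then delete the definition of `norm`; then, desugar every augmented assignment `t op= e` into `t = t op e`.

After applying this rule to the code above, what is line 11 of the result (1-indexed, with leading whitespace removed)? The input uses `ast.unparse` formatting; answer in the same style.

z = z - (width + 38)

Transformed code:
result = z // result * (result + width[21])
width = 10 + 32 - result // width
result = (width[z] + 17) // ((4 != result) + z)
z = z + (z + 31) + (width + 33)
process(width)
result = result[0] % (3 <= 34)
if z < 21 == z:
    width = width > width
    z = z + width + width
z = (35 <= 5) - 14 % 12
z = z - (width + 38)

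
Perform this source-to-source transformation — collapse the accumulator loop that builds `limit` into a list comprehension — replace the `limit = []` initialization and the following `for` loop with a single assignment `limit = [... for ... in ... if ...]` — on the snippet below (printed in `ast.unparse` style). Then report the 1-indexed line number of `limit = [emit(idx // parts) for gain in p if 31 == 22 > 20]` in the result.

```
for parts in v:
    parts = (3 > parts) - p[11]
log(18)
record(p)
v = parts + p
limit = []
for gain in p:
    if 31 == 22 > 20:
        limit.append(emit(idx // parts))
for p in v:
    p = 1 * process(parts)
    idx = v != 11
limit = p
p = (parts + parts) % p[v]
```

Transformed code:
for parts in v:
    parts = (3 > parts) - p[11]
log(18)
record(p)
v = parts + p
limit = [emit(idx // parts) for gain in p if 31 == 22 > 20]
for p in v:
    p = 1 * process(parts)
    idx = v != 11
limit = p
p = (parts + parts) % p[v]

6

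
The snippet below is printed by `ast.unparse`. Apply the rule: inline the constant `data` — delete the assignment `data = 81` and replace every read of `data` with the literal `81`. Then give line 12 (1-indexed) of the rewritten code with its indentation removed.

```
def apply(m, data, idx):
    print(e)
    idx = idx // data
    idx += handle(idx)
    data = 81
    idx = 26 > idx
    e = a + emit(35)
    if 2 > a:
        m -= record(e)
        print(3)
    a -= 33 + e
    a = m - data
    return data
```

return 81

Transformed code:
def apply(m, data, idx):
    print(e)
    idx = idx // 81
    idx += handle(idx)
    idx = 26 > idx
    e = a + emit(35)
    if 2 > a:
        m -= record(e)
        print(3)
    a -= 33 + e
    a = m - 81
    return 81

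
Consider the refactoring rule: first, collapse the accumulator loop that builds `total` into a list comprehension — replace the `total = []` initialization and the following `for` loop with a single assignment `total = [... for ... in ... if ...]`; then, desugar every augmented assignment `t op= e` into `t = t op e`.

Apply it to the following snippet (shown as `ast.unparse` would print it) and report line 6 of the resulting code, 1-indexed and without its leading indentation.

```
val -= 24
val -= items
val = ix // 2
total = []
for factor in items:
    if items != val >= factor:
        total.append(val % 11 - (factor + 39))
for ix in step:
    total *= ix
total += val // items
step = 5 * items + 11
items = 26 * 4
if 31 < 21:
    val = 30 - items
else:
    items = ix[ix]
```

total = total * ix

Transformed code:
val = val - 24
val = val - items
val = ix // 2
total = [val % 11 - (factor + 39) for factor in items if items != val >= factor]
for ix in step:
    total = total * ix
total = total + val // items
step = 5 * items + 11
items = 26 * 4
if 31 < 21:
    val = 30 - items
else:
    items = ix[ix]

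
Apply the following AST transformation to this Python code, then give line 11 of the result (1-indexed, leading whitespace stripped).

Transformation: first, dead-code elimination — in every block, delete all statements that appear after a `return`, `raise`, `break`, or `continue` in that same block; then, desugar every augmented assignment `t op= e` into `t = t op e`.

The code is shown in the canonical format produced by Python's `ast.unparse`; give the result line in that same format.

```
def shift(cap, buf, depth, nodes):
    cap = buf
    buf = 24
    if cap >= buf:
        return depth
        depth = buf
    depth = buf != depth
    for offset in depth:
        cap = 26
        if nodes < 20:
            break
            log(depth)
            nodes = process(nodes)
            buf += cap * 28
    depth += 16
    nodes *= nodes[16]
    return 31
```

Transformed code:
def shift(cap, buf, depth, nodes):
    cap = buf
    buf = 24
    if cap >= buf:
        return depth
    depth = buf != depth
    for offset in depth:
        cap = 26
        if nodes < 20:
            break
    depth = depth + 16
    nodes = nodes * nodes[16]
    return 31

depth = depth + 16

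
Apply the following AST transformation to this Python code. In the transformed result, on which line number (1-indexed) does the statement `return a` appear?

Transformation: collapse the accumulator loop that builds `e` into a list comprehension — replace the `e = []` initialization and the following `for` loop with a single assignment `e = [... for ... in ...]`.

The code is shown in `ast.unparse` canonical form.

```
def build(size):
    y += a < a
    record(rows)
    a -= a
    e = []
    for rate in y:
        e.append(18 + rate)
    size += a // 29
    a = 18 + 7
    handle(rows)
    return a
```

Transformed code:
def build(size):
    y += a < a
    record(rows)
    a -= a
    e = [18 + rate for rate in y]
    size += a // 29
    a = 18 + 7
    handle(rows)
    return a

9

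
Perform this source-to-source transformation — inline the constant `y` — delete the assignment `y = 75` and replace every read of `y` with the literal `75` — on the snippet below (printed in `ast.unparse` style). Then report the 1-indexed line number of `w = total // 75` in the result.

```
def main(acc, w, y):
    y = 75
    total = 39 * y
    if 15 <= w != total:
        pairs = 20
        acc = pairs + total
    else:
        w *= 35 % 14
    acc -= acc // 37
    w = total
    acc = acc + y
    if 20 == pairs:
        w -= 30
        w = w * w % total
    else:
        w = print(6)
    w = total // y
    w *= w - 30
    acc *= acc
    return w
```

Transformed code:
def main(acc, w, y):
    total = 39 * 75
    if 15 <= w != total:
        pairs = 20
        acc = pairs + total
    else:
        w *= 35 % 14
    acc -= acc // 37
    w = total
    acc = acc + 75
    if 20 == pairs:
        w -= 30
        w = w * w % total
    else:
        w = print(6)
    w = total // 75
    w *= w - 30
    acc *= acc
    return w

16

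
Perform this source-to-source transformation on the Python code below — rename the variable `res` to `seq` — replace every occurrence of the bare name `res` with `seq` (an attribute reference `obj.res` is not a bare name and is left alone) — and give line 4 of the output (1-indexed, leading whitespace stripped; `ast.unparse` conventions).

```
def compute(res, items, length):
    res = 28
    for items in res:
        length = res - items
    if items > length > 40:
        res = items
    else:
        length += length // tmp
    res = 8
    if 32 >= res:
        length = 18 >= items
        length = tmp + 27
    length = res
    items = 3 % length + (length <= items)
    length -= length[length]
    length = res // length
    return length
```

length = seq - items

Transformed code:
def compute(seq, items, length):
    seq = 28
    for items in seq:
        length = seq - items
    if items > length > 40:
        seq = items
    else:
        length += length // tmp
    seq = 8
    if 32 >= seq:
        length = 18 >= items
        length = tmp + 27
    length = seq
    items = 3 % length + (length <= items)
    length -= length[length]
    length = seq // length
    return length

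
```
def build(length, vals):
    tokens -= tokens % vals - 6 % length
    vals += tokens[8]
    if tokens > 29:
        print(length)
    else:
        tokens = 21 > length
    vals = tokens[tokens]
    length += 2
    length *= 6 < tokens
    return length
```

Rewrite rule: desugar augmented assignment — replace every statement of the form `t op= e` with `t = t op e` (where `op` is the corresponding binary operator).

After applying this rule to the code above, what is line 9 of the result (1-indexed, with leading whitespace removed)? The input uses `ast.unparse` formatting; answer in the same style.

length = length + 2

Transformed code:
def build(length, vals):
    tokens = tokens - (tokens % vals - 6 % length)
    vals = vals + tokens[8]
    if tokens > 29:
        print(length)
    else:
        tokens = 21 > length
    vals = tokens[tokens]
    length = length + 2
    length = length * (6 < tokens)
    return length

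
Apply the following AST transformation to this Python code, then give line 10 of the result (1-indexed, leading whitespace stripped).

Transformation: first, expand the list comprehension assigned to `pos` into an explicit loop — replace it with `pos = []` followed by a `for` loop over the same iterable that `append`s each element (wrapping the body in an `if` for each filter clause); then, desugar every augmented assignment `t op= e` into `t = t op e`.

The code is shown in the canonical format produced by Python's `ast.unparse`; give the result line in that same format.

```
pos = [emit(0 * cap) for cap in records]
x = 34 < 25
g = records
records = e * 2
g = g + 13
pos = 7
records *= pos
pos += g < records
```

Transformed code:
pos = []
for cap in records:
    pos.append(emit(0 * cap))
x = 34 < 25
g = records
records = e * 2
g = g + 13
pos = 7
records = records * pos
pos = pos + (g < records)

pos = pos + (g < records)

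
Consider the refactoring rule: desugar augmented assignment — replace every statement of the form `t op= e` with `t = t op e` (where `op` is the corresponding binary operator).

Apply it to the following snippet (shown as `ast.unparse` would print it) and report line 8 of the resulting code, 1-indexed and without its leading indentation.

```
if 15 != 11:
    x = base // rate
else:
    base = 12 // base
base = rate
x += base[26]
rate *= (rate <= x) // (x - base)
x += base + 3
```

x = x + (base + 3)

Transformed code:
if 15 != 11:
    x = base // rate
else:
    base = 12 // base
base = rate
x = x + base[26]
rate = rate * ((rate <= x) // (x - base))
x = x + (base + 3)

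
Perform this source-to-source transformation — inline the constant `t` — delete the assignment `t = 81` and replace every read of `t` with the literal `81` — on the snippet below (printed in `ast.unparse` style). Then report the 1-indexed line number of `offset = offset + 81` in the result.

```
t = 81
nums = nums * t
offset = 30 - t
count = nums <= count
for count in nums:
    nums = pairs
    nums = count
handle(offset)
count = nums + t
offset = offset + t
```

Transformed code:
nums = nums * 81
offset = 30 - 81
count = nums <= count
for count in nums:
    nums = pairs
    nums = count
handle(offset)
count = nums + 81
offset = offset + 81

9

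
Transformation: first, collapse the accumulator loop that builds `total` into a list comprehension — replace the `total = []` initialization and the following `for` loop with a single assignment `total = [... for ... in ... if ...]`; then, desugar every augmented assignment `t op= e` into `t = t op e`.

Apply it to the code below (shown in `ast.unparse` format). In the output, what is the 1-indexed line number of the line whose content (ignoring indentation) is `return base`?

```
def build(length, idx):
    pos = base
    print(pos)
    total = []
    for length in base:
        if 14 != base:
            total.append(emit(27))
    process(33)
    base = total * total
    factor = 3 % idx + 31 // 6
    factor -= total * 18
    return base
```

Transformed code:
def build(length, idx):
    pos = base
    print(pos)
    total = [emit(27) for length in base if 14 != base]
    process(33)
    base = total * total
    factor = 3 % idx + 31 // 6
    factor = factor - total * 18
    return base

9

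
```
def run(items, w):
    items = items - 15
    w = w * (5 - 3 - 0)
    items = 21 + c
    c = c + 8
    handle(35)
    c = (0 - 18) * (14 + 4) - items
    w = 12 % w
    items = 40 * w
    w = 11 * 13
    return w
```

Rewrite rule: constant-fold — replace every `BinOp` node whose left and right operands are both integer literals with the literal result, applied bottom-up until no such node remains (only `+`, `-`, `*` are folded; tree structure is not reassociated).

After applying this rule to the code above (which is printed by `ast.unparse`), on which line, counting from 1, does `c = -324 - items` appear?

Transformed code:
def run(items, w):
    items = items - 15
    w = w * 2
    items = 21 + c
    c = c + 8
    handle(35)
    c = -324 - items
    w = 12 % w
    items = 40 * w
    w = 143
    return w

7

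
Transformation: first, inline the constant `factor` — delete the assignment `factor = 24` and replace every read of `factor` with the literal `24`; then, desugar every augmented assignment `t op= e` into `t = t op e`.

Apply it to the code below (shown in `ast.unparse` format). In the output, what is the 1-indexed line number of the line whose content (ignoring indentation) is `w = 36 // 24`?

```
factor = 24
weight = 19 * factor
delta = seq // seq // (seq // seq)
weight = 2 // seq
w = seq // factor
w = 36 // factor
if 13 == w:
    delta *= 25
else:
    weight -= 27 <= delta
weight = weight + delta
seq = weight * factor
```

Transformed code:
weight = 19 * 24
delta = seq // seq // (seq // seq)
weight = 2 // seq
w = seq // 24
w = 36 // 24
if 13 == w:
    delta = delta * 25
else:
    weight = weight - (27 <= delta)
weight = weight + delta
seq = weight * 24

5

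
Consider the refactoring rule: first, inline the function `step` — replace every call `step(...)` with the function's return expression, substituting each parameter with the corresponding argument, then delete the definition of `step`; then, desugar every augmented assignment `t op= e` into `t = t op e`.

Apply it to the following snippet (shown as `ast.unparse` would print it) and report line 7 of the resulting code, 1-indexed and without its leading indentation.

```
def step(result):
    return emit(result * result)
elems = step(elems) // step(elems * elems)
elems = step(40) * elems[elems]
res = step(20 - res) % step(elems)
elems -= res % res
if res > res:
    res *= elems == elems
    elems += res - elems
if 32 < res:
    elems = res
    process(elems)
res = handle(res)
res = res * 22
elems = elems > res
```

elems = elems + (res - elems)

Transformed code:
elems = emit(elems * elems) // emit(elems * elems * (elems * elems))
elems = emit(40 * 40) * elems[elems]
res = emit((20 - res) * (20 - res)) % emit(elems * elems)
elems = elems - res % res
if res > res:
    res = res * (elems == elems)
    elems = elems + (res - elems)
if 32 < res:
    elems = res
    process(elems)
res = handle(res)
res = res * 22
elems = elems > res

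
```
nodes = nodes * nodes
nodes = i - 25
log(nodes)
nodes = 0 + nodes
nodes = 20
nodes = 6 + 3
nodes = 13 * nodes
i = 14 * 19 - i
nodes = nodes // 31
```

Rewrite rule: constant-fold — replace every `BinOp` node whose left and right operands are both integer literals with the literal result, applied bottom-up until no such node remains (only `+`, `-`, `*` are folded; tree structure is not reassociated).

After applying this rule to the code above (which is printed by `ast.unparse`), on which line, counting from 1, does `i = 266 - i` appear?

Transformed code:
nodes = nodes * nodes
nodes = i - 25
log(nodes)
nodes = 0 + nodes
nodes = 20
nodes = 9
nodes = 13 * nodes
i = 266 - i
nodes = nodes // 31

8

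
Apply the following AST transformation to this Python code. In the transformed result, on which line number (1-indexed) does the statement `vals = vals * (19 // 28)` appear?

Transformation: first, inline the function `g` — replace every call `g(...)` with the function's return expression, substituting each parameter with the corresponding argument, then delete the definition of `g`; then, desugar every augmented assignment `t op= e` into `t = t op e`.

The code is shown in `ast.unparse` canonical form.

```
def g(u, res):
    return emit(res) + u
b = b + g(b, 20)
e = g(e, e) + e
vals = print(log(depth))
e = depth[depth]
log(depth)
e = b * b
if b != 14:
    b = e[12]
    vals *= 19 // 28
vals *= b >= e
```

9

Transformed code:
b = b + (emit(20) + b)
e = emit(e) + e + e
vals = print(log(depth))
e = depth[depth]
log(depth)
e = b * b
if b != 14:
    b = e[12]
    vals = vals * (19 // 28)
vals = vals * (b >= e)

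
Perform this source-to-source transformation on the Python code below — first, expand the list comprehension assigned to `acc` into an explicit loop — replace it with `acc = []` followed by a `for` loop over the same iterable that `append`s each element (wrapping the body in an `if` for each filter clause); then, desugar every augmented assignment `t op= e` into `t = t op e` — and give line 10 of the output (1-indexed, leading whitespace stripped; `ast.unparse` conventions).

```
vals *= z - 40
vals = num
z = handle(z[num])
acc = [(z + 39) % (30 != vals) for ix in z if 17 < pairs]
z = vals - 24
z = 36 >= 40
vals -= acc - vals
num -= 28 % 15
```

Transformed code:
vals = vals * (z - 40)
vals = num
z = handle(z[num])
acc = []
for ix in z:
    if 17 < pairs:
        acc.append((z + 39) % (30 != vals))
z = vals - 24
z = 36 >= 40
vals = vals - (acc - vals)
num = num - 28 % 15

vals = vals - (acc - vals)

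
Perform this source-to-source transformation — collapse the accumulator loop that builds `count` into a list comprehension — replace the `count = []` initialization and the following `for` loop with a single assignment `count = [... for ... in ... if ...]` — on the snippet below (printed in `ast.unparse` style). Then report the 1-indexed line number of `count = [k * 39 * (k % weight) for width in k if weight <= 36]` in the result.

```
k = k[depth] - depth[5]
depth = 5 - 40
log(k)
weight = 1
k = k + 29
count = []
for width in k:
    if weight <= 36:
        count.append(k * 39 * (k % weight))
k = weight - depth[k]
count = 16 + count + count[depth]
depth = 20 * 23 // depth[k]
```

Transformed code:
k = k[depth] - depth[5]
depth = 5 - 40
log(k)
weight = 1
k = k + 29
count = [k * 39 * (k % weight) for width in k if weight <= 36]
k = weight - depth[k]
count = 16 + count + count[depth]
depth = 20 * 23 // depth[k]

6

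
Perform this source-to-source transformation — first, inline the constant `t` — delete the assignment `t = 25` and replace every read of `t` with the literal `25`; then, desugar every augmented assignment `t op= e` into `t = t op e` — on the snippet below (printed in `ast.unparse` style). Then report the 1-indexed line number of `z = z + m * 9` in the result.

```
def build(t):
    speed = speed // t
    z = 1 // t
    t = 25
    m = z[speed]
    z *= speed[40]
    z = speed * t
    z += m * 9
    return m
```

Transformed code:
def build(t):
    speed = speed // 25
    z = 1 // 25
    m = z[speed]
    z = z * speed[40]
    z = speed * 25
    z = z + m * 9
    return m

7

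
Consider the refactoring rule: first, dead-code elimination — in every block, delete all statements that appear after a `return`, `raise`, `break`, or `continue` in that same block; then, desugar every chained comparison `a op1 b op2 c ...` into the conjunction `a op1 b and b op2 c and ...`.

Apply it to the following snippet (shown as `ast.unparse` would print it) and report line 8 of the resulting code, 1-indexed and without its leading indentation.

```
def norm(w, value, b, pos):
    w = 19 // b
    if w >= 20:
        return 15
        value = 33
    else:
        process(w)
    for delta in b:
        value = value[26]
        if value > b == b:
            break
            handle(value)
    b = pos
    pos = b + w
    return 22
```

Transformed code:
def norm(w, value, b, pos):
    w = 19 // b
    if w >= 20:
        return 15
    else:
        process(w)
    for delta in b:
        value = value[26]
        if value > b and b == b:
            break
    b = pos
    pos = b + w
    return 22

value = value[26]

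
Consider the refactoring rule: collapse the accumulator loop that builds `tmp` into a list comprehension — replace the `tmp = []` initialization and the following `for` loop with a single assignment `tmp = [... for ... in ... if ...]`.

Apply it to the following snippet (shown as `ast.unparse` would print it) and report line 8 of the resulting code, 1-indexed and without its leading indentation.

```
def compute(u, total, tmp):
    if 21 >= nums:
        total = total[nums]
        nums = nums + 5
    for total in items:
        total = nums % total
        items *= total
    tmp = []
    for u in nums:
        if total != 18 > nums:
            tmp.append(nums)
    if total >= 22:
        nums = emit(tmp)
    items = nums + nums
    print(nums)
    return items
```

tmp = [nums for u in nums if total != 18 > nums]

Transformed code:
def compute(u, total, tmp):
    if 21 >= nums:
        total = total[nums]
        nums = nums + 5
    for total in items:
        total = nums % total
        items *= total
    tmp = [nums for u in nums if total != 18 > nums]
    if total >= 22:
        nums = emit(tmp)
    items = nums + nums
    print(nums)
    return items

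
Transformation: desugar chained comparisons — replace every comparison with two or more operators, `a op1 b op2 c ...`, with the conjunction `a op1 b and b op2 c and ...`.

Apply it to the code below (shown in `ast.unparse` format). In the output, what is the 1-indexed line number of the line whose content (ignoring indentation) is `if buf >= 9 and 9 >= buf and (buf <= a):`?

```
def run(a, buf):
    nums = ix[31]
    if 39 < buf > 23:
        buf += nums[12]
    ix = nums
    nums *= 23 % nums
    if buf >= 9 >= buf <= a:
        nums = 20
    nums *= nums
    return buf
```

7

Transformed code:
def run(a, buf):
    nums = ix[31]
    if 39 < buf and buf > 23:
        buf += nums[12]
    ix = nums
    nums *= 23 % nums
    if buf >= 9 and 9 >= buf and (buf <= a):
        nums = 20
    nums *= nums
    return buf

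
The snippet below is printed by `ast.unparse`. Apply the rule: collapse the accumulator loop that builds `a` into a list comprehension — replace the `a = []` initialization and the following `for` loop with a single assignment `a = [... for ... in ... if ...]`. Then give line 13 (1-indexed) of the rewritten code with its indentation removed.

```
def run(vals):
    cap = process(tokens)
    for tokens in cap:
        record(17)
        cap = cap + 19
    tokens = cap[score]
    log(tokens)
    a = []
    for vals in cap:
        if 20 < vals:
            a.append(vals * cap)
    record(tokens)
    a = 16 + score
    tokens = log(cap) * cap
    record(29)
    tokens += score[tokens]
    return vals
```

Transformed code:
def run(vals):
    cap = process(tokens)
    for tokens in cap:
        record(17)
        cap = cap + 19
    tokens = cap[score]
    log(tokens)
    a = [vals * cap for vals in cap if 20 < vals]
    record(tokens)
    a = 16 + score
    tokens = log(cap) * cap
    record(29)
    tokens += score[tokens]
    return vals

tokens += score[tokens]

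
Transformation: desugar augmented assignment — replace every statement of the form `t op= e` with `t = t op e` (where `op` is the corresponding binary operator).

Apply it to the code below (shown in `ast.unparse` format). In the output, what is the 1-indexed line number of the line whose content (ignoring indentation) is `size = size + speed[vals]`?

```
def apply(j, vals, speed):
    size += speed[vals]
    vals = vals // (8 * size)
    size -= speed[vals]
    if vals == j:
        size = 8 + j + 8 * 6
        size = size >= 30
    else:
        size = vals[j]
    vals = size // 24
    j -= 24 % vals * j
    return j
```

Transformed code:
def apply(j, vals, speed):
    size = size + speed[vals]
    vals = vals // (8 * size)
    size = size - speed[vals]
    if vals == j:
        size = 8 + j + 8 * 6
        size = size >= 30
    else:
        size = vals[j]
    vals = size // 24
    j = j - 24 % vals * j
    return j

2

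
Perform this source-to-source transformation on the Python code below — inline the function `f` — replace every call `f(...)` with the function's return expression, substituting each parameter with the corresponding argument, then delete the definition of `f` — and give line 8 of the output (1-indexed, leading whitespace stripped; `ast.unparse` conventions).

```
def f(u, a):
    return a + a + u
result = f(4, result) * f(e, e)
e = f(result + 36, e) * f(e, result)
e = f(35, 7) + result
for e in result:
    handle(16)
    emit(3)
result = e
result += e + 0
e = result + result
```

Transformed code:
result = (result + result + 4) * (e + e + e)
e = (e + e + (result + 36)) * (result + result + e)
e = 7 + 7 + 35 + result
for e in result:
    handle(16)
    emit(3)
result = e
result += e + 0
e = result + result

result += e + 0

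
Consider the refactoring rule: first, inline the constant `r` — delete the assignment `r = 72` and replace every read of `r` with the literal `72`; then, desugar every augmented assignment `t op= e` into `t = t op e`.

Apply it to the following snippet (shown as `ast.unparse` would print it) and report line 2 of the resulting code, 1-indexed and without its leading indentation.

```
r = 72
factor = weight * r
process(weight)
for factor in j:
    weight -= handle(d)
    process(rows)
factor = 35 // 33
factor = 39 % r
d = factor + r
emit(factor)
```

Transformed code:
factor = weight * 72
process(weight)
for factor in j:
    weight = weight - handle(d)
    process(rows)
factor = 35 // 33
factor = 39 % 72
d = factor + 72
emit(factor)

process(weight)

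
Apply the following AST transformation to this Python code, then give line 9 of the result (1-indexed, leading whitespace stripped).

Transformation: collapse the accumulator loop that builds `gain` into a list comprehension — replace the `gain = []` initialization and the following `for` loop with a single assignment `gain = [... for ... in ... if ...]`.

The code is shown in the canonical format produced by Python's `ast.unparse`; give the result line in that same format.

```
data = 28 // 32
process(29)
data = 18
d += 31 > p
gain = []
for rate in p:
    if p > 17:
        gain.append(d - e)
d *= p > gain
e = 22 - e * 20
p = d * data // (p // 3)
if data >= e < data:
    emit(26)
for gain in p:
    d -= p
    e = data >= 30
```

if data >= e < data:

Transformed code:
data = 28 // 32
process(29)
data = 18
d += 31 > p
gain = [d - e for rate in p if p > 17]
d *= p > gain
e = 22 - e * 20
p = d * data // (p // 3)
if data >= e < data:
    emit(26)
for gain in p:
    d -= p
    e = data >= 30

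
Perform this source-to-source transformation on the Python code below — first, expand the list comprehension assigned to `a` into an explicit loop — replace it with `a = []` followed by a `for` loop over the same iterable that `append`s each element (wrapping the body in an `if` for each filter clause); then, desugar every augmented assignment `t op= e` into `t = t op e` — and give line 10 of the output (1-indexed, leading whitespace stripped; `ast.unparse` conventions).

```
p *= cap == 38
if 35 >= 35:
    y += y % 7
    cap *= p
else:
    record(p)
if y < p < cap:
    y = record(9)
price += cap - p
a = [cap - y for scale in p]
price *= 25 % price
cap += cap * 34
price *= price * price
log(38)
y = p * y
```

a = []

Transformed code:
p = p * (cap == 38)
if 35 >= 35:
    y = y + y % 7
    cap = cap * p
else:
    record(p)
if y < p < cap:
    y = record(9)
price = price + (cap - p)
a = []
for scale in p:
    a.append(cap - y)
price = price * (25 % price)
cap = cap + cap * 34
price = price * (price * price)
log(38)
y = p * y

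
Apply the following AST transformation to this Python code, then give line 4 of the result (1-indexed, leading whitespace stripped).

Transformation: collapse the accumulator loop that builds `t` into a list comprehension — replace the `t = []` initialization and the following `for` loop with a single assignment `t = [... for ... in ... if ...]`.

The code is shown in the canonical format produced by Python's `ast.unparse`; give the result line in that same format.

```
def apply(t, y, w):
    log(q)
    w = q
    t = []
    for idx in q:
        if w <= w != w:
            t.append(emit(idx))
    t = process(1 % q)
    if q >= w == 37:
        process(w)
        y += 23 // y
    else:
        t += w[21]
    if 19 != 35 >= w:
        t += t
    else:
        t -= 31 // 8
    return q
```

Transformed code:
def apply(t, y, w):
    log(q)
    w = q
    t = [emit(idx) for idx in q if w <= w != w]
    t = process(1 % q)
    if q >= w == 37:
        process(w)
        y += 23 // y
    else:
        t += w[21]
    if 19 != 35 >= w:
        t += t
    else:
        t -= 31 // 8
    return q

t = [emit(idx) for idx in q if w <= w != w]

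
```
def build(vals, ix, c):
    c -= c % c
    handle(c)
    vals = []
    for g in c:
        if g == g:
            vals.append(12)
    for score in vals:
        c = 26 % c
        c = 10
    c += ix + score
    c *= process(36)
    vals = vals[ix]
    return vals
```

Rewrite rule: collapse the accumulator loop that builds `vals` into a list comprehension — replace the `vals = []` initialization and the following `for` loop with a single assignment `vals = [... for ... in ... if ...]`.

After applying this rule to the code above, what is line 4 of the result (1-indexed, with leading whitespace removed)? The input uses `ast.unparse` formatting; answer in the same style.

vals = [12 for g in c if g == g]

Transformed code:
def build(vals, ix, c):
    c -= c % c
    handle(c)
    vals = [12 for g in c if g == g]
    for score in vals:
        c = 26 % c
        c = 10
    c += ix + score
    c *= process(36)
    vals = vals[ix]
    return vals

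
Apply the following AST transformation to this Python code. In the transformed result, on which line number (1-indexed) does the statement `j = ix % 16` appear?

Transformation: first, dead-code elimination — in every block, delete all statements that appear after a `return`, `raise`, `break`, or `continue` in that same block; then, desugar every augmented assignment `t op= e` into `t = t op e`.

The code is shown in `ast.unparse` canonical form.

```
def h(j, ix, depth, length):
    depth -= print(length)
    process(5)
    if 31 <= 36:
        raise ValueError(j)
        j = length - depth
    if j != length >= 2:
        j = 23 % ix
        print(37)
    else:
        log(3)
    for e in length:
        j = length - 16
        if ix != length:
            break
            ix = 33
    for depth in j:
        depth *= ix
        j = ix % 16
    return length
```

Transformed code:
def h(j, ix, depth, length):
    depth = depth - print(length)
    process(5)
    if 31 <= 36:
        raise ValueError(j)
    if j != length >= 2:
        j = 23 % ix
        print(37)
    else:
        log(3)
    for e in length:
        j = length - 16
        if ix != length:
            break
    for depth in j:
        depth = depth * ix
        j = ix % 16
    return length

17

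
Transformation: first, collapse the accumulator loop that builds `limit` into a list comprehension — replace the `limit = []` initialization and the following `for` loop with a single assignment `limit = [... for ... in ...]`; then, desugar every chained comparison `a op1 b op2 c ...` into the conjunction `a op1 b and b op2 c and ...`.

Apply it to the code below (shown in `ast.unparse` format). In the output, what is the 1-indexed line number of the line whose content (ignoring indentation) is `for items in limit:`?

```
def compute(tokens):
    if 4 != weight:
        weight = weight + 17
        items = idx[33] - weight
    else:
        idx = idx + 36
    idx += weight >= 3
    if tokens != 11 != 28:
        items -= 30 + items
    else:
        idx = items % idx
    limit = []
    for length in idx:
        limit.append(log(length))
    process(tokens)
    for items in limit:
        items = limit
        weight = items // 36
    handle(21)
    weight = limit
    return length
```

14

Transformed code:
def compute(tokens):
    if 4 != weight:
        weight = weight + 17
        items = idx[33] - weight
    else:
        idx = idx + 36
    idx += weight >= 3
    if tokens != 11 and 11 != 28:
        items -= 30 + items
    else:
        idx = items % idx
    limit = [log(length) for length in idx]
    process(tokens)
    for items in limit:
        items = limit
        weight = items // 36
    handle(21)
    weight = limit
    return length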